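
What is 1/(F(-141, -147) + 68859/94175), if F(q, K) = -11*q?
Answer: 94175/146134284 ≈ 0.00064444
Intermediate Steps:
1/(F(-141, -147) + 68859/94175) = 1/(-11*(-141) + 68859/94175) = 1/(1551 + 68859*(1/94175)) = 1/(1551 + 68859/94175) = 1/(146134284/94175) = 94175/146134284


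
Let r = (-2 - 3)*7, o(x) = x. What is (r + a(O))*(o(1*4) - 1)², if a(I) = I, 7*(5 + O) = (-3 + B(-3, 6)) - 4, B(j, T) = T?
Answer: -2529/7 ≈ -361.29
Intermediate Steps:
O = -36/7 (O = -5 + ((-3 + 6) - 4)/7 = -5 + (3 - 4)/7 = -5 + (⅐)*(-1) = -5 - ⅐ = -36/7 ≈ -5.1429)
r = -35 (r = -5*7 = -35)
(r + a(O))*(o(1*4) - 1)² = (-35 - 36/7)*(1*4 - 1)² = -281*(4 - 1)²/7 = -281/7*3² = -281/7*9 = -2529/7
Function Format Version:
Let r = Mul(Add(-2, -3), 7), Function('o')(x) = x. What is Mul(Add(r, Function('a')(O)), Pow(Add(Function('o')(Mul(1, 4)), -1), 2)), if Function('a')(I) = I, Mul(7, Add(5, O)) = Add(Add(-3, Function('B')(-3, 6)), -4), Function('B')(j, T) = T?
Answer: Rational(-2529, 7) ≈ -361.29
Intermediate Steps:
O = Rational(-36, 7) (O = Add(-5, Mul(Rational(1, 7), Add(Add(-3, 6), -4))) = Add(-5, Mul(Rational(1, 7), Add(3, -4))) = Add(-5, Mul(Rational(1, 7), -1)) = Add(-5, Rational(-1, 7)) = Rational(-36, 7) ≈ -5.1429)
r = -35 (r = Mul(-5, 7) = -35)
Mul(Add(r, Function('a')(O)), Pow(Add(Function('o')(Mul(1, 4)), -1), 2)) = Mul(Add(-35, Rational(-36, 7)), Pow(Add(Mul(1, 4), -1), 2)) = Mul(Rational(-281, 7), Pow(Add(4, -1), 2)) = Mul(Rational(-281, 7), Pow(3, 2)) = Mul(Rational(-281, 7), 9) = Rational(-2529, 7)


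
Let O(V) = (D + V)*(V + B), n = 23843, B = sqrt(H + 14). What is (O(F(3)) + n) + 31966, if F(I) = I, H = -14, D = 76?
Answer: 56046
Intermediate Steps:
B = 0 (B = sqrt(-14 + 14) = sqrt(0) = 0)
O(V) = V*(76 + V) (O(V) = (76 + V)*(V + 0) = (76 + V)*V = V*(76 + V))
(O(F(3)) + n) + 31966 = (3*(76 + 3) + 23843) + 31966 = (3*79 + 23843) + 31966 = (237 + 23843) + 31966 = 24080 + 31966 = 56046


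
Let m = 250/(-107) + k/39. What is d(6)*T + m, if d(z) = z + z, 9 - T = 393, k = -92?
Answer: -19248778/4173 ≈ -4612.7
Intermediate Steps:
T = -384 (T = 9 - 1*393 = 9 - 393 = -384)
d(z) = 2*z
m = -19594/4173 (m = 250/(-107) - 92/39 = 250*(-1/107) - 92*1/39 = -250/107 - 92/39 = -19594/4173 ≈ -4.6954)
d(6)*T + m = (2*6)*(-384) - 19594/4173 = 12*(-384) - 19594/4173 = -4608 - 19594/4173 = -19248778/4173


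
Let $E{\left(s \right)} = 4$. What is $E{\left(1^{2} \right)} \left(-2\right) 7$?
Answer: $-56$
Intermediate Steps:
$E{\left(1^{2} \right)} \left(-2\right) 7 = 4 \left(-2\right) 7 = \left(-8\right) 7 = -56$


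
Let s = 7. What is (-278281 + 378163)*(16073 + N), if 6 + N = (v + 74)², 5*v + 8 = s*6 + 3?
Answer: 56665455768/25 ≈ 2.2666e+9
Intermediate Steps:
v = 37/5 (v = -8/5 + (7*6 + 3)/5 = -8/5 + (42 + 3)/5 = -8/5 + (⅕)*45 = -8/5 + 9 = 37/5 ≈ 7.4000)
N = 165499/25 (N = -6 + (37/5 + 74)² = -6 + (407/5)² = -6 + 165649/25 = 165499/25 ≈ 6620.0)
(-278281 + 378163)*(16073 + N) = (-278281 + 378163)*(16073 + 165499/25) = 99882*(567324/25) = 56665455768/25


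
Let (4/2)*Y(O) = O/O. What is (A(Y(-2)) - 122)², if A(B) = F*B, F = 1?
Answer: 59049/4 ≈ 14762.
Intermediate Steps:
Y(O) = ½ (Y(O) = (O/O)/2 = (½)*1 = ½)
A(B) = B (A(B) = 1*B = B)
(A(Y(-2)) - 122)² = (½ - 122)² = (-243/2)² = 59049/4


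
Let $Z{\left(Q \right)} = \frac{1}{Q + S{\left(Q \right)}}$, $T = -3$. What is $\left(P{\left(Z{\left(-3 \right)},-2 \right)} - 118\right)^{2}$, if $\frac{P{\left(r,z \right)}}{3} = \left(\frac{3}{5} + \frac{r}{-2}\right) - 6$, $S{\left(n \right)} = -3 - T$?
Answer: $\frac{1787569}{100} \approx 17876.0$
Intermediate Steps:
$S{\left(n \right)} = 0$ ($S{\left(n \right)} = -3 - -3 = -3 + 3 = 0$)
$Z{\left(Q \right)} = \frac{1}{Q}$ ($Z{\left(Q \right)} = \frac{1}{Q + 0} = \frac{1}{Q}$)
$P{\left(r,z \right)} = - \frac{81}{5} - \frac{3 r}{2}$ ($P{\left(r,z \right)} = 3 \left(\left(\frac{3}{5} + \frac{r}{-2}\right) - 6\right) = 3 \left(\left(3 \cdot \frac{1}{5} + r \left(- \frac{1}{2}\right)\right) - 6\right) = 3 \left(\left(\frac{3}{5} - \frac{r}{2}\right) - 6\right) = 3 \left(- \frac{27}{5} - \frac{r}{2}\right) = - \frac{81}{5} - \frac{3 r}{2}$)
$\left(P{\left(Z{\left(-3 \right)},-2 \right)} - 118\right)^{2} = \left(\left(- \frac{81}{5} - \frac{3}{2 \left(-3\right)}\right) - 118\right)^{2} = \left(\left(- \frac{81}{5} - - \frac{1}{2}\right) - 118\right)^{2} = \left(\left(- \frac{81}{5} + \frac{1}{2}\right) - 118\right)^{2} = \left(- \frac{157}{10} - 118\right)^{2} = \left(- \frac{1337}{10}\right)^{2} = \frac{1787569}{100}$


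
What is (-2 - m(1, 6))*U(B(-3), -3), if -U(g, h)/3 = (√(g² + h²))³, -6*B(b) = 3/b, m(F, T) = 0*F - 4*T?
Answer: -17875*√13/36 ≈ -1790.3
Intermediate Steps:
m(F, T) = -4*T (m(F, T) = 0 - 4*T = -4*T)
B(b) = -1/(2*b)
U(g, h) = -3*(g² + h²)^(3/2)
(-2 - m(1, 6))*U(B(-3), -3) = (-2 - (-4)*6)*(-3*((-½/(-3))² + (-3)²)^(3/2)) = (-2 - 1*(-24))*(-3*((-½*(-⅓))² + 9)^(3/2)) = (-2 + 24)*(-3*((⅙)² + 9)^(3/2)) = 22*(-3*(1/36 + 9)^(3/2)) = 22*(-1625*√13/72) = -17875*√13/36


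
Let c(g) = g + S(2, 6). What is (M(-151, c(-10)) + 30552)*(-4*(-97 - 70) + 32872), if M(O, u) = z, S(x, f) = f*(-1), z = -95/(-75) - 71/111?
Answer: 37915199088/37 ≈ 1.0247e+9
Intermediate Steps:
z = 116/185 (z = -95*(-1/75) - 71*1/111 = 19/15 - 71/111 = 116/185 ≈ 0.62703)
S(x, f) = -f
c(g) = -6 + g (c(g) = g - 1*6 = g - 6 = -6 + g)
M(O, u) = 116/185
(M(-151, c(-10)) + 30552)*(-4*(-97 - 70) + 32872) = (116/185 + 30552)*(-4*(-97 - 70) + 32872) = 5652236*(-4*(-167) + 32872)/185 = 5652236*(668 + 32872)/185 = (5652236/185)*33540 = 37915199088/37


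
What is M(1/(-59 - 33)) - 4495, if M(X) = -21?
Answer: -4516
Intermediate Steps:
M(1/(-59 - 33)) - 4495 = -21 - 4495 = -4516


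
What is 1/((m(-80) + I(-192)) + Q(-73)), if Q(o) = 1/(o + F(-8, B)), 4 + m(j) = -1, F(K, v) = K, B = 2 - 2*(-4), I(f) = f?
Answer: -81/15958 ≈ -0.0050758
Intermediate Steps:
B = 10 (B = 2 + 8 = 10)
m(j) = -5 (m(j) = -4 - 1 = -5)
Q(o) = 1/(-8 + o) (Q(o) = 1/(o - 8) = 1/(-8 + o))
1/((m(-80) + I(-192)) + Q(-73)) = 1/((-5 - 192) + 1/(-8 - 73)) = 1/(-197 + 1/(-81)) = 1/(-197 - 1/81) = 1/(-15958/81) = -81/15958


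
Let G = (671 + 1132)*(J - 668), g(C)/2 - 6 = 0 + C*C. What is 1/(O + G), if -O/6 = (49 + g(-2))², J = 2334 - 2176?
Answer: -1/948096 ≈ -1.0547e-6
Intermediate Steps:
g(C) = 12 + 2*C² (g(C) = 12 + 2*(0 + C*C) = 12 + 2*(0 + C²) = 12 + 2*C²)
J = 158
G = -919530 (G = (671 + 1132)*(158 - 668) = 1803*(-510) = -919530)
O = -28566 (O = -6*(49 + (12 + 2*(-2)²))² = -6*(49 + (12 + 2*4))² = -6*(49 + (12 + 8))² = -6*(49 + 20)² = -6*69² = -6*4761 = -28566)
1/(O + G) = 1/(-28566 - 919530) = 1/(-948096) = -1/948096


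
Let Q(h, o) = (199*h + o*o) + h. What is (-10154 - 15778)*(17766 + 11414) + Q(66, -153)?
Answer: -756659151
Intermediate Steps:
Q(h, o) = o**2 + 200*h (Q(h, o) = (199*h + o**2) + h = (o**2 + 199*h) + h = o**2 + 200*h)
(-10154 - 15778)*(17766 + 11414) + Q(66, -153) = (-10154 - 15778)*(17766 + 11414) + ((-153)**2 + 200*66) = -25932*29180 + (23409 + 13200) = -756695760 + 36609 = -756659151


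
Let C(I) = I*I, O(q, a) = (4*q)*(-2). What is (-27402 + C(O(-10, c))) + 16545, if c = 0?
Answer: -4457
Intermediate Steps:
O(q, a) = -8*q
C(I) = I**2
(-27402 + C(O(-10, c))) + 16545 = (-27402 + (-8*(-10))**2) + 16545 = (-27402 + 80**2) + 16545 = (-27402 + 6400) + 16545 = -21002 + 16545 = -4457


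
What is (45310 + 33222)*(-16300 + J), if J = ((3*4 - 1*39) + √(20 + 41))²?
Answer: -1218031320 - 4240728*√61 ≈ -1.2512e+9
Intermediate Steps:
J = (-27 + √61)² (J = ((12 - 39) + √61)² = (-27 + √61)² ≈ 368.25)
(45310 + 33222)*(-16300 + J) = (45310 + 33222)*(-16300 + (27 - √61)²) = 78532*(-16300 + (27 - √61)²) = -1280071600 + 78532*(27 - √61)²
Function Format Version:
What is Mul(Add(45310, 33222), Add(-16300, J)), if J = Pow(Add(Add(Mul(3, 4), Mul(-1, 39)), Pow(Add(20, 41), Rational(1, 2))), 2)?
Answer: Add(-1218031320, Mul(-4240728, Pow(61, Rational(1, 2)))) ≈ -1.2512e+9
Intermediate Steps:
J = Pow(Add(-27, Pow(61, Rational(1, 2))), 2) (J = Pow(Add(Add(12, -39), Pow(61, Rational(1, 2))), 2) = Pow(Add(-27, Pow(61, Rational(1, 2))), 2) ≈ 368.25)
Mul(Add(45310, 33222), Add(-16300, J)) = Mul(Add(45310, 33222), Add(-16300, Pow(Add(27, Mul(-1, Pow(61, Rational(1, 2)))), 2))) = Mul(78532, Add(-16300, Pow(Add(27, Mul(-1, Pow(61, Rational(1, 2)))), 2))) = Add(-1280071600, Mul(78532, Pow(Add(27, Mul(-1, Pow(61, Rational(1, 2)))), 2)))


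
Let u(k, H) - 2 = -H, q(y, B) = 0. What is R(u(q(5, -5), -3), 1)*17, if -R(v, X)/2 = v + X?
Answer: -204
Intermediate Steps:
u(k, H) = 2 - H
R(v, X) = -2*X - 2*v (R(v, X) = -2*(v + X) = -2*(X + v) = -2*X - 2*v)
R(u(q(5, -5), -3), 1)*17 = (-2*1 - 2*(2 - 1*(-3)))*17 = (-2 - 2*(2 + 3))*17 = (-2 - 2*5)*17 = (-2 - 10)*17 = -12*17 = -204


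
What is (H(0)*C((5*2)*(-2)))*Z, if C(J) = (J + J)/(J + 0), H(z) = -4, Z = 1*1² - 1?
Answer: 0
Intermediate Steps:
Z = 0 (Z = 1*1 - 1 = 1 - 1 = 0)
C(J) = 2 (C(J) = (2*J)/J = 2)
(H(0)*C((5*2)*(-2)))*Z = -4*2*0 = -8*0 = 0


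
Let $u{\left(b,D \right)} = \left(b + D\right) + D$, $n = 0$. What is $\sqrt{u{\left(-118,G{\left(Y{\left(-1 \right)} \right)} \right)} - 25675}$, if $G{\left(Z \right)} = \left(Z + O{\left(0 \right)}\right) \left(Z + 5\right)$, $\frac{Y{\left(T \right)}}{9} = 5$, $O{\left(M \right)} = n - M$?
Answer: $i \sqrt{21293} \approx 145.92 i$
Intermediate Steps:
$O{\left(M \right)} = - M$ ($O{\left(M \right)} = 0 - M = - M$)
$Y{\left(T \right)} = 45$ ($Y{\left(T \right)} = 9 \cdot 5 = 45$)
$G{\left(Z \right)} = Z \left(5 + Z\right)$ ($G{\left(Z \right)} = \left(Z - 0\right) \left(Z + 5\right) = \left(Z + 0\right) \left(5 + Z\right) = Z \left(5 + Z\right)$)
$u{\left(b,D \right)} = b + 2 D$ ($u{\left(b,D \right)} = \left(D + b\right) + D = b + 2 D$)
$\sqrt{u{\left(-118,G{\left(Y{\left(-1 \right)} \right)} \right)} - 25675} = \sqrt{\left(-118 + 2 \cdot 45 \left(5 + 45\right)\right) - 25675} = \sqrt{\left(-118 + 2 \cdot 45 \cdot 50\right) - 25675} = \sqrt{\left(-118 + 2 \cdot 2250\right) - 25675} = \sqrt{\left(-118 + 4500\right) - 25675} = \sqrt{4382 - 25675} = \sqrt{-21293} = i \sqrt{21293}$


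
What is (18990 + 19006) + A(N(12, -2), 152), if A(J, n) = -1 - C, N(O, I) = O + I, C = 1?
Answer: 37994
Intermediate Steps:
N(O, I) = I + O
A(J, n) = -2 (A(J, n) = -1 - 1*1 = -1 - 1 = -2)
(18990 + 19006) + A(N(12, -2), 152) = (18990 + 19006) - 2 = 37996 - 2 = 37994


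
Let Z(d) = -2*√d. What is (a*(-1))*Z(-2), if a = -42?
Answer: -84*I*√2 ≈ -118.79*I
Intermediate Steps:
(a*(-1))*Z(-2) = (-42*(-1))*(-2*I*√2) = 42*(-2*I*√2) = -84*I*√2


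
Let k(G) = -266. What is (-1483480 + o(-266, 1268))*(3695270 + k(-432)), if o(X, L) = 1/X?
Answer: -729034784858862/133 ≈ -5.4815e+12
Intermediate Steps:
(-1483480 + o(-266, 1268))*(3695270 + k(-432)) = (-1483480 + 1/(-266))*(3695270 - 266) = (-1483480 - 1/266)*3695004 = -394605681/266*3695004 = -729034784858862/133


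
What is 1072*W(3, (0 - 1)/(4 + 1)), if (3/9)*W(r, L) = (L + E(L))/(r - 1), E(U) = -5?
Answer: -41808/5 ≈ -8361.6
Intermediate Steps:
W(r, L) = 3*(-5 + L)/(-1 + r) (W(r, L) = 3*((L - 5)/(r - 1)) = 3*((-5 + L)/(-1 + r)) = 3*(-5 + L)/(-1 + r))
1072*W(3, (0 - 1)/(4 + 1)) = 1072*(3*(-5 + (0 - 1)/(4 + 1))/(-1 + 3)) = 1072*(3*(-5 - 1/5)/2) = 1072*(3*(1/2)*(-5 - 1*1/5)) = 1072*(3*(1/2)*(-5 - 1/5)) = 1072*(3*(1/2)*(-26/5)) = 1072*(-39/5) = -41808/5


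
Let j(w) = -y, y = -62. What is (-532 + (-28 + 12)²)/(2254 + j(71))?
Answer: -23/193 ≈ -0.11917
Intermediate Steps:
j(w) = 62 (j(w) = -1*(-62) = 62)
(-532 + (-28 + 12)²)/(2254 + j(71)) = (-532 + (-28 + 12)²)/(2254 + 62) = (-532 + (-16)²)/2316 = (-532 + 256)*(1/2316) = -276*1/2316 = -23/193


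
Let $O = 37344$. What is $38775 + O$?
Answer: $76119$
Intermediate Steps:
$38775 + O = 38775 + 37344 = 76119$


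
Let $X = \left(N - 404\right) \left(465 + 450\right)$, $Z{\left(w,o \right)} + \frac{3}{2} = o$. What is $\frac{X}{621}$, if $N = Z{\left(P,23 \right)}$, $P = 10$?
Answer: $- \frac{25925}{46} \approx -563.59$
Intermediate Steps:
$Z{\left(w,o \right)} = - \frac{3}{2} + o$
$N = \frac{43}{2}$ ($N = - \frac{3}{2} + 23 = \frac{43}{2} \approx 21.5$)
$X = - \frac{699975}{2}$ ($X = \left(\frac{43}{2} - 404\right) \left(465 + 450\right) = \left(- \frac{765}{2}\right) 915 = - \frac{699975}{2} \approx -3.4999 \cdot 10^{5}$)
$\frac{X}{621} = - \frac{699975}{2 \cdot 621} = \left(- \frac{699975}{2}\right) \frac{1}{621} = - \frac{25925}{46}$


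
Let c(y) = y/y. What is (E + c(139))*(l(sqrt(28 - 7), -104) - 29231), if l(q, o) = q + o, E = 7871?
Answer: -230925120 + 7872*sqrt(21) ≈ -2.3089e+8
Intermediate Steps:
c(y) = 1
l(q, o) = o + q
(E + c(139))*(l(sqrt(28 - 7), -104) - 29231) = (7871 + 1)*((-104 + sqrt(28 - 7)) - 29231) = 7872*((-104 + sqrt(21)) - 29231) = 7872*(-29335 + sqrt(21)) = -230925120 + 7872*sqrt(21)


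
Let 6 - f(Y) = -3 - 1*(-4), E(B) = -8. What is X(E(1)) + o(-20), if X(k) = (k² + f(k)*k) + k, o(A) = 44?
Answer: 60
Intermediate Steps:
f(Y) = 5 (f(Y) = 6 - (-3 - 1*(-4)) = 6 - (-3 + 4) = 6 - 1*1 = 6 - 1 = 5)
X(k) = k² + 6*k (X(k) = (k² + 5*k) + k = k² + 6*k)
X(E(1)) + o(-20) = -8*(6 - 8) + 44 = -8*(-2) + 44 = 16 + 44 = 60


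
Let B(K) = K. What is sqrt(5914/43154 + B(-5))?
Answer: 4*I*sqrt(141501966)/21577 ≈ 2.2052*I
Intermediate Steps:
sqrt(5914/43154 + B(-5)) = sqrt(5914/43154 - 5) = sqrt(5914*(1/43154) - 5) = sqrt(2957/21577 - 5) = sqrt(-104928/21577) = 4*I*sqrt(141501966)/21577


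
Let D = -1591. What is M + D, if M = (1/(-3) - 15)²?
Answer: -12203/9 ≈ -1355.9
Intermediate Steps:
M = 2116/9 (M = (-⅓ - 15)² = (-46/3)² = 2116/9 ≈ 235.11)
M + D = 2116/9 - 1591 = -12203/9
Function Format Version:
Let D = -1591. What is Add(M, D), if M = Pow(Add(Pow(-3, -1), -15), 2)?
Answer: Rational(-12203, 9) ≈ -1355.9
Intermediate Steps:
M = Rational(2116, 9) (M = Pow(Add(Rational(-1, 3), -15), 2) = Pow(Rational(-46, 3), 2) = Rational(2116, 9) ≈ 235.11)
Add(M, D) = Add(Rational(2116, 9), -1591) = Rational(-12203, 9)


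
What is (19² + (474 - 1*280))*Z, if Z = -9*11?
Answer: -54945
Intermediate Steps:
Z = -99
(19² + (474 - 1*280))*Z = (19² + (474 - 1*280))*(-99) = (361 + (474 - 280))*(-99) = (361 + 194)*(-99) = 555*(-99) = -54945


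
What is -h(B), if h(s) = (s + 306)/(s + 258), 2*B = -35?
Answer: -577/481 ≈ -1.1996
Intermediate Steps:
B = -35/2 (B = (½)*(-35) = -35/2 ≈ -17.500)
h(s) = (306 + s)/(258 + s)
-h(B) = -(306 - 35/2)/(258 - 35/2) = -577/(481/2*2) = -2*577/(481*2) = -1*577/481 = -577/481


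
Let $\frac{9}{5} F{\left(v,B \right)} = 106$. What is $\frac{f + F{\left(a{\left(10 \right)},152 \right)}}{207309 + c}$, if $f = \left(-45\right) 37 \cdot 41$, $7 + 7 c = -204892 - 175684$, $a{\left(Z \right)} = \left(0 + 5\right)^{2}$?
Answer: $- \frac{122771}{275292} \approx -0.44597$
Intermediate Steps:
$a{\left(Z \right)} = 25$ ($a{\left(Z \right)} = 5^{2} = 25$)
$F{\left(v,B \right)} = \frac{530}{9}$ ($F{\left(v,B \right)} = \frac{5}{9} \cdot 106 = \frac{530}{9}$)
$c = -54369$ ($c = -1 + \frac{-204892 - 175684}{7} = -1 + \frac{1}{7} \left(-380576\right) = -1 - 54368 = -54369$)
$f = -68265$ ($f = \left(-1665\right) 41 = -68265$)
$\frac{f + F{\left(a{\left(10 \right)},152 \right)}}{207309 + c} = \frac{-68265 + \frac{530}{9}}{207309 - 54369} = - \frac{613855}{9 \cdot 152940} = \left(- \frac{613855}{9}\right) \frac{1}{152940} = - \frac{122771}{275292}$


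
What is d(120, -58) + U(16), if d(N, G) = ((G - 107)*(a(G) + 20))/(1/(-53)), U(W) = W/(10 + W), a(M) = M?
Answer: -4320022/13 ≈ -3.3231e+5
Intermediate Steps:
d(N, G) = -53*(-107 + G)*(20 + G) (d(N, G) = ((G - 107)*(G + 20))/(1/(-53)) = ((-107 + G)*(20 + G))/(-1/53) = ((-107 + G)*(20 + G))*(-53) = -53*(-107 + G)*(20 + G))
d(120, -58) + U(16) = (113420 - 53*(-58)**2 + 4611*(-58)) + 16/(10 + 16) = (113420 - 53*3364 - 267438) + 16/26 = (113420 - 178292 - 267438) + 16*(1/26) = -332310 + 8/13 = -4320022/13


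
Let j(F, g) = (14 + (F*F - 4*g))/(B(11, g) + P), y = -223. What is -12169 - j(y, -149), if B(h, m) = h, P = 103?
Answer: -1437605/114 ≈ -12611.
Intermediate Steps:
j(F, g) = 7/57 - 2*g/57 + F**2/114 (j(F, g) = (14 + (F*F - 4*g))/(11 + 103) = (14 + (F**2 - 4*g))/114 = (14 + F**2 - 4*g)*(1/114) = 7/57 - 2*g/57 + F**2/114)
-12169 - j(y, -149) = -12169 - (7/57 - 2/57*(-149) + (1/114)*(-223)**2) = -12169 - (7/57 + 298/57 + (1/114)*49729) = -12169 - (7/57 + 298/57 + 49729/114) = -12169 - 1*50339/114 = -12169 - 50339/114 = -1437605/114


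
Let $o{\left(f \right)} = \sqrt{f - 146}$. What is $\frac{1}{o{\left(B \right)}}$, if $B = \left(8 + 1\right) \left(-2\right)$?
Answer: $- \frac{i \sqrt{41}}{82} \approx - 0.078087 i$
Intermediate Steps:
$B = -18$ ($B = 9 \left(-2\right) = -18$)
$o{\left(f \right)} = \sqrt{-146 + f}$
$\frac{1}{o{\left(B \right)}} = \frac{1}{\sqrt{-146 - 18}} = \frac{1}{\sqrt{-164}} = \frac{1}{2 i \sqrt{41}} = - \frac{i \sqrt{41}}{82}$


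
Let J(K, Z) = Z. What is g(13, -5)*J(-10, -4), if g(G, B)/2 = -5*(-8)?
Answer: -320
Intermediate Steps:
g(G, B) = 80 (g(G, B) = 2*(-5*(-8)) = 2*40 = 80)
g(13, -5)*J(-10, -4) = 80*(-4) = -320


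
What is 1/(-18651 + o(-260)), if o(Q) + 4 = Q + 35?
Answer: -1/18880 ≈ -5.2966e-5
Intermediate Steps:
o(Q) = 31 + Q (o(Q) = -4 + (Q + 35) = -4 + (35 + Q) = 31 + Q)
1/(-18651 + o(-260)) = 1/(-18651 + (31 - 260)) = 1/(-18651 - 229) = 1/(-18880) = -1/18880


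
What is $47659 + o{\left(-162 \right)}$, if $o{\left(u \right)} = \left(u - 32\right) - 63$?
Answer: $47402$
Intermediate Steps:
$o{\left(u \right)} = -95 + u$ ($o{\left(u \right)} = \left(-32 + u\right) - 63 = -95 + u$)
$47659 + o{\left(-162 \right)} = 47659 - 257 = 47402$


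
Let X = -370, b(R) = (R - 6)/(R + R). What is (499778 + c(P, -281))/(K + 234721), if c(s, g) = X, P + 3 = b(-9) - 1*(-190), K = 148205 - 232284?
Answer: 249704/75321 ≈ 3.3152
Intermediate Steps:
b(R) = (-6 + R)/(2*R) (b(R) = (-6 + R)/((2*R)) = (-6 + R)*(1/(2*R)) = (-6 + R)/(2*R))
K = -84079
P = 1127/6 (P = -3 + ((1/2)*(-6 - 9)/(-9) - 1*(-190)) = -3 + ((1/2)*(-1/9)*(-15) + 190) = -3 + (5/6 + 190) = -3 + 1145/6 = 1127/6 ≈ 187.83)
c(s, g) = -370
(499778 + c(P, -281))/(K + 234721) = (499778 - 370)/(-84079 + 234721) = 499408/150642 = 499408*(1/150642) = 249704/75321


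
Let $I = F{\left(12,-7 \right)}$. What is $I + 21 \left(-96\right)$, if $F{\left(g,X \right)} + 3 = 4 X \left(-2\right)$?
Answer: $-1963$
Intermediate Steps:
$F{\left(g,X \right)} = -3 - 8 X$ ($F{\left(g,X \right)} = -3 + 4 X \left(-2\right) = -3 - 8 X$)
$I = 53$ ($I = -3 - -56 = -3 + 56 = 53$)
$I + 21 \left(-96\right) = 53 + 21 \left(-96\right) = 53 - 2016 = -1963$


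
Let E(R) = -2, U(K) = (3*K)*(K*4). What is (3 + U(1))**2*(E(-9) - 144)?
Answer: -32850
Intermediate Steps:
U(K) = 12*K**2 (U(K) = (3*K)*(4*K) = 12*K**2)
(3 + U(1))**2*(E(-9) - 144) = (3 + 12*1**2)**2*(-2 - 144) = (3 + 12*1)**2*(-146) = (3 + 12)**2*(-146) = 15**2*(-146) = 225*(-146) = -32850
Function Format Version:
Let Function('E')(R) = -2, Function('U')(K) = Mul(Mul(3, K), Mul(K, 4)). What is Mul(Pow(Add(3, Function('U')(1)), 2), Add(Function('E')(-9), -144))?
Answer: -32850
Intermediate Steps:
Function('U')(K) = Mul(12, Pow(K, 2)) (Function('U')(K) = Mul(Mul(3, K), Mul(4, K)) = Mul(12, Pow(K, 2)))
Mul(Pow(Add(3, Function('U')(1)), 2), Add(Function('E')(-9), -144)) = Mul(Pow(Add(3, Mul(12, Pow(1, 2))), 2), Add(-2, -144)) = Mul(Pow(Add(3, Mul(12, 1)), 2), -146) = Mul(Pow(Add(3, 12), 2), -146) = Mul(Pow(15, 2), -146) = Mul(225, -146) = -32850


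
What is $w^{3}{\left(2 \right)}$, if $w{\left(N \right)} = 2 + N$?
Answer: $64$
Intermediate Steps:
$w^{3}{\left(2 \right)} = \left(2 + 2\right)^{3} = 4^{3} = 64$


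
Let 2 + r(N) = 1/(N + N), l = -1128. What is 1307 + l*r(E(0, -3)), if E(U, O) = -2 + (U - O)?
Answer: 2999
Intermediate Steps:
E(U, O) = -2 + U - O
r(N) = -2 + 1/(2*N) (r(N) = -2 + 1/(N + N) = -2 + 1/(2*N))
1307 + l*r(E(0, -3)) = 1307 - 1128*(-2 + 1/(2*(-2 + 0 - 1*(-3)))) = 1307 - 1128*(-2 + 1/(2*(-2 + 0 + 3))) = 1307 - 1128*(-2 + (1/2)/1) = 1307 - 1128*(-2 + (1/2)*1) = 1307 - 1128*(-2 + 1/2) = 1307 - 1128*(-3/2) = 1307 + 1692 = 2999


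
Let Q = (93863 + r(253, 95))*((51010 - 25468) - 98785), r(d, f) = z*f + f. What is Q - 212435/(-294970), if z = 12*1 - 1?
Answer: -410498229140139/58994 ≈ -6.9583e+9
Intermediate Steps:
z = 11 (z = 12 - 1 = 11)
r(d, f) = 12*f (r(d, f) = 11*f + f = 12*f)
Q = -6958304729 (Q = (93863 + 12*95)*((51010 - 25468) - 98785) = (93863 + 1140)*(25542 - 98785) = 95003*(-73243) = -6958304729)
Q - 212435/(-294970) = -6958304729 - 212435/(-294970) = -6958304729 - 212435*(-1/294970) = -6958304729 + 42487/58994 = -410498229140139/58994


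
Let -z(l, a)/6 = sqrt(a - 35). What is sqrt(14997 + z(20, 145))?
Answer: sqrt(14997 - 6*sqrt(110)) ≈ 122.21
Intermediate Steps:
z(l, a) = -6*sqrt(-35 + a) (z(l, a) = -6*sqrt(a - 35) = -6*sqrt(-35 + a))
sqrt(14997 + z(20, 145)) = sqrt(14997 - 6*sqrt(-35 + 145)) = sqrt(14997 - 6*sqrt(110))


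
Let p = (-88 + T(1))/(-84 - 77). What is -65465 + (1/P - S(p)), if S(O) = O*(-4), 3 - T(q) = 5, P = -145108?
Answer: -1529366491701/23362388 ≈ -65463.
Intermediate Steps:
T(q) = -2 (T(q) = 3 - 1*5 = 3 - 5 = -2)
p = 90/161 (p = (-88 - 2)/(-84 - 77) = -90/(-161) = -90*(-1/161) = 90/161 ≈ 0.55901)
S(O) = -4*O
-65465 + (1/P - S(p)) = -65465 + (1/(-145108) - (-4)*90/161) = -65465 + (-1/145108 - 1*(-360/161)) = -65465 + (-1/145108 + 360/161) = -65465 + 52238719/23362388 = -1529366491701/23362388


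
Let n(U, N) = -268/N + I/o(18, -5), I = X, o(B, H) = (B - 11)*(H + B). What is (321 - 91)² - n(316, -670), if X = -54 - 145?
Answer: 24070313/455 ≈ 52902.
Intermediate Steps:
X = -199
o(B, H) = (-11 + B)*(B + H)
I = -199
n(U, N) = -199/91 - 268/N (n(U, N) = -268/N - 199/(18² - 11*18 - 11*(-5) + 18*(-5)) = -268/N - 199/(324 - 198 + 55 - 90) = -268/N - 199/91 = -199/91 - 268/N)
(321 - 91)² - n(316, -670) = (321 - 91)² - (-199/91 - 268/(-670)) = 230² - (-199/91 - 268*(-1/670)) = 52900 - (-199/91 + ⅖) = 52900 - 1*(-813/455) = 52900 + 813/455 = 24070313/455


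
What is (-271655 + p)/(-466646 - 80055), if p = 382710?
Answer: -111055/546701 ≈ -0.20314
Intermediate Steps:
(-271655 + p)/(-466646 - 80055) = (-271655 + 382710)/(-466646 - 80055) = 111055/(-546701) = 111055*(-1/546701) = -111055/546701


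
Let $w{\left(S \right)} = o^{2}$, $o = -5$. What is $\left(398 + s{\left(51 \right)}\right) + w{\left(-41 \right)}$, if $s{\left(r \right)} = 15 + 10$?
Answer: $448$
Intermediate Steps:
$w{\left(S \right)} = 25$ ($w{\left(S \right)} = \left(-5\right)^{2} = 25$)
$s{\left(r \right)} = 25$
$\left(398 + s{\left(51 \right)}\right) + w{\left(-41 \right)} = \left(398 + 25\right) + 25 = 423 + 25 = 448$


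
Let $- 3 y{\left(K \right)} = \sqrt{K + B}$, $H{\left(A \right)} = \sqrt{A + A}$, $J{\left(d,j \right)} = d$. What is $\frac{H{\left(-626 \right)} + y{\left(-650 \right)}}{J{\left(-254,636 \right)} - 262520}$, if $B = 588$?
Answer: $\frac{i \left(\sqrt{62} - 6 \sqrt{313}\right)}{788322} \approx - 0.00012467 i$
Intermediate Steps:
$H{\left(A \right)} = \sqrt{2} \sqrt{A}$ ($H{\left(A \right)} = \sqrt{2 A} = \sqrt{2} \sqrt{A}$)
$y{\left(K \right)} = - \frac{\sqrt{588 + K}}{3}$ ($y{\left(K \right)} = - \frac{\sqrt{K + 588}}{3} = - \frac{\sqrt{588 + K}}{3}$)
$\frac{H{\left(-626 \right)} + y{\left(-650 \right)}}{J{\left(-254,636 \right)} - 262520} = \frac{\sqrt{2} \sqrt{-626} - \frac{\sqrt{588 - 650}}{3}}{-254 - 262520} = \frac{\sqrt{2} i \sqrt{626} - \frac{\sqrt{-62}}{3}}{-262774} = \left(2 i \sqrt{313} - \frac{i \sqrt{62}}{3}\right) \left(- \frac{1}{262774}\right) = - \frac{i \sqrt{313}}{131387} + \frac{i \sqrt{62}}{788322}$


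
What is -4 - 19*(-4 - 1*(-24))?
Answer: -384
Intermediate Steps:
-4 - 19*(-4 - 1*(-24)) = -4 - 19*(-4 + 24) = -4 - 19*20 = -4 - 380 = -384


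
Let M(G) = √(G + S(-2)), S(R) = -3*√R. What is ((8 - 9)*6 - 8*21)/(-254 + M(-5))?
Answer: 174/(254 - √(-5 - 3*I*√2)) ≈ 0.68737 - 0.006528*I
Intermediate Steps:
M(G) = √(G - 3*I*√2)
((8 - 9)*6 - 8*21)/(-254 + M(-5)) = ((8 - 9)*6 - 8*21)/(-254 + √(-5 - 3*I*√2)) = (-1*6 - 168)/(-254 + √(-5 - 3*I*√2)) = (-6 - 168)/(-254 + √(-5 - 3*I*√2)) = -174/(-254 + √(-5 - 3*I*√2))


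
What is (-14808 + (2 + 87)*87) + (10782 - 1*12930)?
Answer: -9213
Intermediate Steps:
(-14808 + (2 + 87)*87) + (10782 - 1*12930) = (-14808 + 89*87) + (10782 - 12930) = (-14808 + 7743) - 2148 = -7065 - 2148 = -9213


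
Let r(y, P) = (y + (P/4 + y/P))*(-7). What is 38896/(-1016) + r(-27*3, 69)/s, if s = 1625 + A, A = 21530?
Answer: -941092193/24594820 ≈ -38.264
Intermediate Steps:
s = 23155 (s = 1625 + 21530 = 23155)
r(y, P) = -7*y - 7*P/4 - 7*y/P (r(y, P) = (y + (P*(¼) + y/P))*(-7) = (y + (P/4 + y/P))*(-7) = (y + P/4 + y/P)*(-7) = -7*y - 7*P/4 - 7*y/P)
38896/(-1016) + r(-27*3, 69)/s = 38896/(-1016) + (-(-189)*3 - 7/4*69 - 7*(-27*3)/69)/23155 = 38896*(-1/1016) + (-7*(-81) - 483/4 - 7*(-81)*1/69)*(1/23155) = -4862/127 + (567 - 483/4 + 189/23)*(1/23155) = -4862/127 + (41811/92)*(1/23155) = -4862/127 + 3801/193660 = -941092193/24594820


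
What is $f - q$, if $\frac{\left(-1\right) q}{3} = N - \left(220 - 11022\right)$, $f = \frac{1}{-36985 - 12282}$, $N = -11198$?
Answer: $- \frac{58529197}{49267} \approx -1188.0$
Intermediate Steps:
$f = - \frac{1}{49267}$ ($f = \frac{1}{-49267} = - \frac{1}{49267} \approx -2.0298 \cdot 10^{-5}$)
$q = 1188$ ($q = - 3 \left(-11198 - \left(220 - 11022\right)\right) = - 3 \left(-11198 - -10802\right) = - 3 \left(-11198 + 10802\right) = \left(-3\right) \left(-396\right) = 1188$)
$f - q = - \frac{1}{49267} - 1188 = - \frac{58529197}{49267}$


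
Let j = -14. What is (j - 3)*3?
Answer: -51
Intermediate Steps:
(j - 3)*3 = (-14 - 3)*3 = -17*3 = -51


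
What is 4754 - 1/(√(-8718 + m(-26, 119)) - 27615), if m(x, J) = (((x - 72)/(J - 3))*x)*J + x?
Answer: 105135834161527/22115236298 + I*√5155417/22115236298 ≈ 4754.0 + 1.0267e-7*I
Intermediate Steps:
m(x, J) = x + J*x*(-72 + x)/(-3 + J) (m(x, J) = (((-72 + x)/(-3 + J))*x)*J + x = (x*(-72 + x)/(-3 + J))*J + x = J*x*(-72 + x)/(-3 + J) + x = x + J*x*(-72 + x)/(-3 + J))
4754 - 1/(√(-8718 + m(-26, 119)) - 27615) = 4754 - 1/(√(-8718 - 26*(-3 - 71*119 + 119*(-26))/(-3 + 119)) - 27615) = 4754 - 1/(√(-8718 - 26*(-3 - 8449 - 3094)/116) - 27615) = 4754 - 1/(√(-8718 - 26*1/116*(-11546)) - 27615) = 4754 - 1/(√(-8718 + 75049/29) - 27615) = 4754 - 1/(√(-177773/29) - 27615) = 4754 - 1/(I*√5155417/29 - 27615) = 4754 - 1/(-27615 + I*√5155417/29)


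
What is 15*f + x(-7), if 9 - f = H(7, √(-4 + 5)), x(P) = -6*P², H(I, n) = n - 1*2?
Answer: -144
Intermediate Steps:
H(I, n) = -2 + n (H(I, n) = n - 2 = -2 + n)
f = 10 (f = 9 - (-2 + √(-4 + 5)) = 9 - (-2 + √1) = 9 - (-2 + 1) = 9 - 1*(-1) = 9 + 1 = 10)
15*f + x(-7) = 15*10 - 6*(-7)² = 150 - 6*49 = 150 - 294 = -144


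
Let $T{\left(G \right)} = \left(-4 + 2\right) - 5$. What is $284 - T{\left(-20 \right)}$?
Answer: $291$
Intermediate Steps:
$T{\left(G \right)} = -7$ ($T{\left(G \right)} = -2 - 5 = -7$)
$284 - T{\left(-20 \right)} = 284 - -7 = 284 + 7 = 291$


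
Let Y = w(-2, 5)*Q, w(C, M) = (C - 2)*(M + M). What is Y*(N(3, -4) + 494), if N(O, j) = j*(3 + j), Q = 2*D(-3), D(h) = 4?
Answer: -159360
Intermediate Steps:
w(C, M) = 2*M*(-2 + C) (w(C, M) = (-2 + C)*(2*M) = 2*M*(-2 + C))
Q = 8 (Q = 2*4 = 8)
Y = -320 (Y = (2*5*(-2 - 2))*8 = (2*5*(-4))*8 = -40*8 = -320)
Y*(N(3, -4) + 494) = -320*(-4*(3 - 4) + 494) = -320*(-4*(-1) + 494) = -320*(4 + 494) = -320*498 = -159360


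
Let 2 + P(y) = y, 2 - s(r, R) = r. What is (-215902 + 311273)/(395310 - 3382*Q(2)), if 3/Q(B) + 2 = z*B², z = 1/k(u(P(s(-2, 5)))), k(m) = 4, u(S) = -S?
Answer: 95371/405456 ≈ 0.23522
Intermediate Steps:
s(r, R) = 2 - r
P(y) = -2 + y
z = ¼ (z = 1/4 = ¼ ≈ 0.25000)
Q(B) = 3/(-2 + B²/4)
(-215902 + 311273)/(395310 - 3382*Q(2)) = (-215902 + 311273)/(395310 - 40584/(-8 + 2²)) = 95371/(395310 - 40584/(-8 + 4)) = 95371/(395310 - 40584/(-4)) = 95371/(395310 - 40584*(-1)/4) = 95371/(395310 - 3382*(-3)) = 95371/(395310 + 10146) = 95371/405456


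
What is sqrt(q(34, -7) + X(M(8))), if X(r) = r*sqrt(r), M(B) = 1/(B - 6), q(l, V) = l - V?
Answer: sqrt(164 + sqrt(2))/2 ≈ 6.4307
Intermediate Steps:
M(B) = 1/(-6 + B)
X(r) = r**(3/2)
sqrt(q(34, -7) + X(M(8))) = sqrt((34 - 1*(-7)) + (1/(-6 + 8))**(3/2)) = sqrt((34 + 7) + (1/2)**(3/2)) = sqrt(41 + (1/2)**(3/2)) = sqrt(41 + sqrt(2)/4)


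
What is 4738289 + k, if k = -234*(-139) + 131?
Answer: 4770946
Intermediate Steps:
k = 32657 (k = 32526 + 131 = 32657)
4738289 + k = 4738289 + 32657 = 4770946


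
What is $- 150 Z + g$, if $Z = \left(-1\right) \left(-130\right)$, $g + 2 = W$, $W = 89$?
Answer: $-19413$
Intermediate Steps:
$g = 87$ ($g = -2 + 89 = 87$)
$Z = 130$
$- 150 Z + g = \left(-150\right) 130 + 87 = -19500 + 87 = -19413$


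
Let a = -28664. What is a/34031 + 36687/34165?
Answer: 269189737/1162669115 ≈ 0.23153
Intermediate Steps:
a/34031 + 36687/34165 = -28664/34031 + 36687/34165 = 269189737/1162669115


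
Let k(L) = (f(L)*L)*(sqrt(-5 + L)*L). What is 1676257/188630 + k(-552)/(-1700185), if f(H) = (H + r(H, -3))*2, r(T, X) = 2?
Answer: 1676257/188630 + 67034880*I*sqrt(557)/340037 ≈ 8.8865 + 4652.7*I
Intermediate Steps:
f(H) = 4 + 2*H (f(H) = (H + 2)*2 = (2 + H)*2 = 4 + 2*H)
k(L) = L**2*sqrt(-5 + L)*(4 + 2*L) (k(L) = ((4 + 2*L)*L)*(sqrt(-5 + L)*L) = (L*(4 + 2*L))*(L*sqrt(-5 + L)) = L**2*sqrt(-5 + L)*(4 + 2*L))
1676257/188630 + k(-552)/(-1700185) = 1676257/188630 + (2*(-552)**2*sqrt(-5 - 552)*(2 - 552))/(-1700185) = 1676257*(1/188630) + (2*304704*sqrt(-557)*(-550))*(-1/1700185) = 1676257/188630 + (2*304704*(I*sqrt(557))*(-550))*(-1/1700185) = 1676257/188630 - 335174400*I*sqrt(557)*(-1/1700185) = 1676257/188630 + 67034880*I*sqrt(557)/340037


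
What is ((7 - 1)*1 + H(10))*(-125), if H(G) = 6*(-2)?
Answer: 750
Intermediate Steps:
H(G) = -12
((7 - 1)*1 + H(10))*(-125) = ((7 - 1)*1 - 12)*(-125) = (6*1 - 12)*(-125) = (6 - 12)*(-125) = -6*(-125) = 750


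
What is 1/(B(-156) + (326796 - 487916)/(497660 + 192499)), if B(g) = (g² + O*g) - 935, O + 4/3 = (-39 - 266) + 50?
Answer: 690159/43748327731 ≈ 1.5776e-5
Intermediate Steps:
O = -769/3 (O = -4/3 + ((-39 - 266) + 50) = -4/3 + (-305 + 50) = -4/3 - 255 = -769/3 ≈ -256.33)
B(g) = -935 + g² - 769*g/3 (B(g) = (g² - 769*g/3) - 935 = -935 + g² - 769*g/3)
1/(B(-156) + (326796 - 487916)/(497660 + 192499)) = 1/((-935 + (-156)² - 769/3*(-156)) + (326796 - 487916)/(497660 + 192499)) = 1/((-935 + 24336 + 39988) - 161120/690159) = 1/(63389 - 161120*1/690159) = 1/(63389 - 161120/690159) = 1/(43748327731/690159) = 690159/43748327731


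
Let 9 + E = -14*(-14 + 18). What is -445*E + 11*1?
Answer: 28936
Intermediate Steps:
E = -65 (E = -9 - 14*(-14 + 18) = -9 - 14*4 = -9 - 56 = -65)
-445*E + 11*1 = -445*(-65) + 11*1 = 28925 + 11 = 28936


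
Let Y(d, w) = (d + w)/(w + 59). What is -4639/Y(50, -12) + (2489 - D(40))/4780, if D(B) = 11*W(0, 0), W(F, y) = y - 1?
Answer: -52105137/9082 ≈ -5737.2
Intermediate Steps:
W(F, y) = -1 + y
Y(d, w) = (d + w)/(59 + w)
D(B) = -11 (D(B) = 11*(-1 + 0) = 11*(-1) = -11)
-4639/Y(50, -12) + (2489 - D(40))/4780 = -4639*(59 - 12)/(50 - 12) + (2489 - 1*(-11))/4780 = -4639/(38/47) + (2489 + 11)*(1/4780) = -4639/((1/47)*38) + 2500*(1/4780) = -4639/38/47 + 125/239 = -4639*47/38 + 125/239 = -218033/38 + 125/239 = -52105137/9082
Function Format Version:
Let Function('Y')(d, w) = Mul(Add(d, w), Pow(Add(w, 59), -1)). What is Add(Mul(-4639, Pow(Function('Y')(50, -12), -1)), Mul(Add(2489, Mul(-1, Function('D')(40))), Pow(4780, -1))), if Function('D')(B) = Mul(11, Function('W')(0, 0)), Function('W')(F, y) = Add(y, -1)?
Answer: Rational(-52105137, 9082) ≈ -5737.2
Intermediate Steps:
Function('W')(F, y) = Add(-1, y)
Function('Y')(d, w) = Mul(Pow(Add(59, w), -1), Add(d, w)) (Function('Y')(d, w) = Mul(Add(d, w), Pow(Add(59, w), -1)) = Mul(Pow(Add(59, w), -1), Add(d, w)))
Function('D')(B) = -11 (Function('D')(B) = Mul(11, Add(-1, 0)) = Mul(11, -1) = -11)
Add(Mul(-4639, Pow(Function('Y')(50, -12), -1)), Mul(Add(2489, Mul(-1, Function('D')(40))), Pow(4780, -1))) = Add(Mul(-4639, Pow(Mul(Pow(Add(59, -12), -1), Add(50, -12)), -1)), Mul(Add(2489, Mul(-1, -11)), Pow(4780, -1))) = Add(Mul(-4639, Pow(Mul(Pow(47, -1), 38), -1)), Mul(Add(2489, 11), Rational(1, 4780))) = Add(Mul(-4639, Pow(Mul(Rational(1, 47), 38), -1)), Mul(2500, Rational(1, 4780))) = Add(Mul(-4639, Pow(Rational(38, 47), -1)), Rational(125, 239)) = Add(Mul(-4639, Rational(47, 38)), Rational(125, 239)) = Add(Rational(-218033, 38), Rational(125, 239)) = Rational(-52105137, 9082)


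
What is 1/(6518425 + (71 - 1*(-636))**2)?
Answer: 1/7018274 ≈ 1.4249e-7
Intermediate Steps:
1/(6518425 + (71 - 1*(-636))**2) = 1/(6518425 + (71 + 636)**2) = 1/(6518425 + 707**2) = 1/(6518425 + 499849) = 1/7018274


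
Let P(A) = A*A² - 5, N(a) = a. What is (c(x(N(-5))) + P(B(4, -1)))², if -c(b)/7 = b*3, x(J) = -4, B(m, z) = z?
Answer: 6084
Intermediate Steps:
P(A) = -5 + A³ (P(A) = A³ - 5 = -5 + A³)
c(b) = -21*b (c(b) = -7*b*3 = -21*b)
(c(x(N(-5))) + P(B(4, -1)))² = (-21*(-4) + (-5 + (-1)³))² = (84 + (-5 - 1))² = (84 - 6)² = 78² = 6084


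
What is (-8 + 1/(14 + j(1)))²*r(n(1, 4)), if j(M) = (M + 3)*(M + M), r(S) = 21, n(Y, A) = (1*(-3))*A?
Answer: 643125/484 ≈ 1328.8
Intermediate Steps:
n(Y, A) = -3*A
j(M) = 2*M*(3 + M) (j(M) = (3 + M)*(2*M) = 2*M*(3 + M))
(-8 + 1/(14 + j(1)))²*r(n(1, 4)) = (-8 + 1/(14 + 2*1*(3 + 1)))²*21 = (-8 + 1/(14 + 2*1*4))²*21 = (-8 + 1/(14 + 8))²*21 = (-8 + 1/22)²*21 = (-175/22)²*21 = (30625/484)*21 = 643125/484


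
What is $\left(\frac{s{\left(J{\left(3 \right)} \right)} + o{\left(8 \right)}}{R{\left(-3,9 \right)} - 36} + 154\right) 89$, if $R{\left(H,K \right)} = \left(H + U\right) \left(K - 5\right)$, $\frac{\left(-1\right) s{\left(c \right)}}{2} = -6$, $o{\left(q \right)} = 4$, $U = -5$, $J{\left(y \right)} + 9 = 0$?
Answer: $\frac{232646}{17} \approx 13685.0$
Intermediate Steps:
$J{\left(y \right)} = -9$ ($J{\left(y \right)} = -9 + 0 = -9$)
$s{\left(c \right)} = 12$ ($s{\left(c \right)} = \left(-2\right) \left(-6\right) = 12$)
$R{\left(H,K \right)} = \left(-5 + H\right) \left(-5 + K\right)$ ($R{\left(H,K \right)} = \left(H - 5\right) \left(K - 5\right) = \left(-5 + H\right) \left(-5 + K\right)$)
$\left(\frac{s{\left(J{\left(3 \right)} \right)} + o{\left(8 \right)}}{R{\left(-3,9 \right)} - 36} + 154\right) 89 = \left(\frac{12 + 4}{\left(25 - -15 - 45 - 27\right) - 36} + 154\right) 89 = \left(\frac{16}{\left(25 + 15 - 45 - 27\right) - 36} + 154\right) 89 = \left(\frac{16}{-32 - 36} + 154\right) 89 = \left(\frac{16}{-68} + 154\right) 89 = \left(16 \left(- \frac{1}{68}\right) + 154\right) 89 = \left(- \frac{4}{17} + 154\right) 89 = \frac{2614}{17} \cdot 89 = \frac{232646}{17}$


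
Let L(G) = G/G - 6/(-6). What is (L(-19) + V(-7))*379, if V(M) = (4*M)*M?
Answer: 75042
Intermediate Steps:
L(G) = 2 (L(G) = 1 - 6*(-⅙) = 1 + 1 = 2)
V(M) = 4*M²
(L(-19) + V(-7))*379 = (2 + 4*(-7)²)*379 = (2 + 4*49)*379 = (2 + 196)*379 = 198*379 = 75042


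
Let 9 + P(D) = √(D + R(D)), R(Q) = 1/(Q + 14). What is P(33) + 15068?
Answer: 15059 + 4*√4559/47 ≈ 15065.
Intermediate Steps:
R(Q) = 1/(14 + Q)
P(D) = -9 + √(D + 1/(14 + D))
P(33) + 15068 = (-9 + √((1 + 33*(14 + 33))/(14 + 33))) + 15068 = (-9 + √((1 + 33*47)/47)) + 15068 = (-9 + √((1 + 1551)/47)) + 15068 = (-9 + √((1/47)*1552)) + 15068 = (-9 + √(1552/47)) + 15068 = (-9 + 4*√4559/47) + 15068 = 15059 + 4*√4559/47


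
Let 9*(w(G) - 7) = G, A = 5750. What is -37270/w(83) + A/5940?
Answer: -99580735/43362 ≈ -2296.5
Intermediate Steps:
w(G) = 7 + G/9
-37270/w(83) + A/5940 = -37270/(7 + (⅑)*83) + 5750/5940 = -37270/(7 + 83/9) + 5750*(1/5940) = -37270/146/9 + 575/594 = -37270*9/146 + 575/594 = -167715/73 + 575/594 = -99580735/43362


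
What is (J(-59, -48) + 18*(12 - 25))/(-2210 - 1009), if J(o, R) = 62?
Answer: 172/3219 ≈ 0.053433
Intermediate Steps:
(J(-59, -48) + 18*(12 - 25))/(-2210 - 1009) = (62 + 18*(12 - 25))/(-2210 - 1009) = (62 + 18*(-13))/(-3219) = (62 - 234)*(-1/3219) = -172*(-1/3219) = 172/3219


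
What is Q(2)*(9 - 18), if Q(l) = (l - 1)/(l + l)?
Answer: -9/4 ≈ -2.2500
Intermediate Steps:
Q(l) = (-1 + l)/(2*l) (Q(l) = (-1 + l)/((2*l)) = (-1 + l)*(1/(2*l)) = (-1 + l)/(2*l))
Q(2)*(9 - 18) = ((1/2)*(-1 + 2)/2)*(9 - 18) = ((1/2)*(1/2)*1)*(-9) = (1/4)*(-9) = -9/4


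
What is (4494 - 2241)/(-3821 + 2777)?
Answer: -751/348 ≈ -2.1580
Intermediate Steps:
(4494 - 2241)/(-3821 + 2777) = 2253/(-1044) = 2253*(-1/1044) = -751/348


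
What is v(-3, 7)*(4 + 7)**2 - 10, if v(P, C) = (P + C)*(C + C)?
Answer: 6766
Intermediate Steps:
v(P, C) = 2*C*(C + P) (v(P, C) = (C + P)*(2*C) = 2*C*(C + P))
v(-3, 7)*(4 + 7)**2 - 10 = (2*7*(7 - 3))*(4 + 7)**2 - 10 = (2*7*4)*11**2 - 10 = 56*121 - 10 = 6776 - 10 = 6766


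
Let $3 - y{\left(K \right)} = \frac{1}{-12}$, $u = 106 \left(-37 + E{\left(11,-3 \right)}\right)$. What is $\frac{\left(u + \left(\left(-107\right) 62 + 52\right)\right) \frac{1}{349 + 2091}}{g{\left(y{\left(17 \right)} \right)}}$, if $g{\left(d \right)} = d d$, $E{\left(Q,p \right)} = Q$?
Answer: $- \frac{168084}{417545} \approx -0.40255$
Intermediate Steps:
$u = -2756$ ($u = 106 \left(-37 + 11\right) = 106 \left(-26\right) = -2756$)
$y{\left(K \right)} = \frac{37}{12}$ ($y{\left(K \right)} = 3 - \frac{1}{-12} = 3 - - \frac{1}{12} = 3 + \frac{1}{12} = \frac{37}{12}$)
$g{\left(d \right)} = d^{2}$
$\frac{\left(u + \left(\left(-107\right) 62 + 52\right)\right) \frac{1}{349 + 2091}}{g{\left(y{\left(17 \right)} \right)}} = \frac{\left(-2756 + \left(\left(-107\right) 62 + 52\right)\right) \frac{1}{349 + 2091}}{\left(\frac{37}{12}\right)^{2}} = \frac{\left(-2756 + \left(-6634 + 52\right)\right) \frac{1}{2440}}{\frac{1369}{144}} = \left(-2756 - 6582\right) \frac{1}{2440} \cdot \frac{144}{1369} = \left(-9338\right) \frac{1}{2440} \cdot \frac{144}{1369} = \left(- \frac{4669}{1220}\right) \frac{144}{1369} = - \frac{168084}{417545}$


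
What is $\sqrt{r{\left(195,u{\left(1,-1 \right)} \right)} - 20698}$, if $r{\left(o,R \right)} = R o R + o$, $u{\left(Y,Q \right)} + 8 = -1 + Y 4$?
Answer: $2 i \sqrt{3907} \approx 125.01 i$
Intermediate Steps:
$u{\left(Y,Q \right)} = -9 + 4 Y$ ($u{\left(Y,Q \right)} = -8 + \left(-1 + Y 4\right) = -8 + \left(-1 + 4 Y\right) = -9 + 4 Y$)
$r{\left(o,R \right)} = o + o R^{2}$ ($r{\left(o,R \right)} = o R^{2} + o = o + o R^{2}$)
$\sqrt{r{\left(195,u{\left(1,-1 \right)} \right)} - 20698} = \sqrt{195 \left(1 + \left(-9 + 4 \cdot 1\right)^{2}\right) - 20698} = \sqrt{195 \left(1 + \left(-9 + 4\right)^{2}\right) - 20698} = \sqrt{195 \left(1 + \left(-5\right)^{2}\right) - 20698} = \sqrt{195 \left(1 + 25\right) - 20698} = \sqrt{195 \cdot 26 - 20698} = \sqrt{5070 - 20698} = \sqrt{-15628} = 2 i \sqrt{3907}$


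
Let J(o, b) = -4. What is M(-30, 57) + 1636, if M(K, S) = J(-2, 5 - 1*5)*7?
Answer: 1608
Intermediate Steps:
M(K, S) = -28 (M(K, S) = -4*7 = -28)
M(-30, 57) + 1636 = -28 + 1636 = 1608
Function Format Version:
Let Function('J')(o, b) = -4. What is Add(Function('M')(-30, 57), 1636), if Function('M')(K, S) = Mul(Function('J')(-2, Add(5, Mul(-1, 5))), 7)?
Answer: 1608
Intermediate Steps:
Function('M')(K, S) = -28 (Function('M')(K, S) = Mul(-4, 7) = -28)
Add(Function('M')(-30, 57), 1636) = Add(-28, 1636) = 1608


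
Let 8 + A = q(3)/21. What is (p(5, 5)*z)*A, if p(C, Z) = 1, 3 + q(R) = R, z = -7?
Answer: 56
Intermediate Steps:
q(R) = -3 + R
A = -8 (A = -8 + (-3 + 3)/21 = -8 + 0*(1/21) = -8 + 0 = -8)
(p(5, 5)*z)*A = (1*(-7))*(-8) = -7*(-8) = 56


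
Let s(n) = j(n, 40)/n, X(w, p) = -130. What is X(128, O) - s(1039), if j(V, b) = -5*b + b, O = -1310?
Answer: -134910/1039 ≈ -129.85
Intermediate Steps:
j(V, b) = -4*b
s(n) = -160/n (s(n) = (-4*40)/n = -160/n)
X(128, O) - s(1039) = -130 - (-160)/1039 = -130 - 1*(-160/1039) = -130 + 160/1039 = -134910/1039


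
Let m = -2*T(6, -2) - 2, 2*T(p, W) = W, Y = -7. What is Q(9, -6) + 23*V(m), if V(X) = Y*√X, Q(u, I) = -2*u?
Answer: -18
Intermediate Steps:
T(p, W) = W/2
m = 0 (m = -(-2) - 2 = -2*(-1) - 2 = 2 - 2 = 0)
V(X) = -7*√X
Q(9, -6) + 23*V(m) = -2*9 + 23*(-7*√0) = -18 + 23*(-7*0) = -18 + 23*0 = -18 + 0 = -18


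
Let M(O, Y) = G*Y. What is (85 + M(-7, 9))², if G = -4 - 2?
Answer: 961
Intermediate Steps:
G = -6
M(O, Y) = -6*Y
(85 + M(-7, 9))² = (85 - 6*9)² = (85 - 54)² = 31² = 961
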